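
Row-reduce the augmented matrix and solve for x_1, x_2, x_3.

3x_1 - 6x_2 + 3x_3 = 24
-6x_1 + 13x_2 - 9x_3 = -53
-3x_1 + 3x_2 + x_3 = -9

(-2, -5, 0)

Forward elimination on [A|b]:
R2 <- R2 - (-2)*R1:  [  0   1  -3  -5 ]
R3 <- R3 - (-1)*R1:  [  0  -3   4  15 ]
R3 <- R3 - (-3)*R2:  [  0   0  -5   0 ]
Row echelon form:
[ 3  -6   3  |  24 ]
[ 0   1  -3  |  -5 ]
[ 0   0  -5  |   0 ]
Back-substitution:
x_3 = (0) / -5 = 0
x_2 = (-5 - (-3)*(0)) / 1 = -5
x_1 = (24 - (-6)*(-5) - (3)*(0)) / 3 = -2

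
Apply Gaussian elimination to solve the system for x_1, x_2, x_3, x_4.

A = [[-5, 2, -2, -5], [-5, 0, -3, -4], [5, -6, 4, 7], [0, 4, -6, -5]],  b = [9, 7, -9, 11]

(2, -2, 1, -5)

Forward elimination on [A|b]:
R2 <- R2 - (1)*R1:  [  0  -2  -1   1  -2 ]
R3 <- R3 - (-1)*R1:  [  0  -4   2   2   0 ]
R3 <- R3 - (2)*R2:  [ 0  0  4  0  4 ]
R4 <- R4 - (-2)*R2:  [  0   0  -8  -3   7 ]
R4 <- R4 - (-2)*R3:  [  0   0   0  -3  15 ]
Row echelon form:
[ -5   2  -2  -5  |   9 ]
[  0  -2  -1   1  |  -2 ]
[  0   0   4   0  |   4 ]
[  0   0   0  -3  |  15 ]
Back-substitution:
x_4 = (15) / -3 = -5
x_3 = (4) / 4 = 1
x_2 = (-2 - (-1)*(1) - (1)*(-5)) / -2 = -2
x_1 = (9 - (2)*(-2) - (-2)*(1) - (-5)*(-5)) / -5 = 2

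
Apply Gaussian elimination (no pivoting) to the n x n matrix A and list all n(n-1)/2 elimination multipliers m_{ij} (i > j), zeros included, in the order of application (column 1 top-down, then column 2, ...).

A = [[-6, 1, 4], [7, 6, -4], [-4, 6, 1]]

multipliers: -7/6, 2/3, 32/43

Forward elimination:
R2 <- R2 - (-7/6)*R1:  [    0  43/6   2/3 ]
R3 <- R3 - (2/3)*R1:  [    0  16/3  -5/3 ]
R3 <- R3 - (32/43)*R2:  [      0       0  -93/43 ]
Multipliers (in order of application): m_{21} = -7/6, m_{31} = 2/3, m_{32} = 32/43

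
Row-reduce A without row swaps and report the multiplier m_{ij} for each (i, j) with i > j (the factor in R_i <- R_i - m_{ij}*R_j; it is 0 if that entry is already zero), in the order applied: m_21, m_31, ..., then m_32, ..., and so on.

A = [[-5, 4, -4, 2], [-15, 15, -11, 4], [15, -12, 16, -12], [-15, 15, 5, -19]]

Forward elimination:
R2 <- R2 - (3)*R1:  [  0   3   1  -2 ]
R3 <- R3 - (-3)*R1:  [  0   0   4  -6 ]
R4 <- R4 - (3)*R1:  [   0    3   17  -25 ]
R3: entry in column 2 is already 0 -> m_{32} = 0 (no row operation needed)
R4 <- R4 - (1)*R2:  [   0    0   16  -23 ]
R4 <- R4 - (4)*R3:  [ 0  0  0  1 ]
Multipliers (in order of application): m_{21} = 3, m_{31} = -3, m_{41} = 3, m_{32} = 0, m_{42} = 1, m_{43} = 4

multipliers: 3, -3, 3, 0, 1, 4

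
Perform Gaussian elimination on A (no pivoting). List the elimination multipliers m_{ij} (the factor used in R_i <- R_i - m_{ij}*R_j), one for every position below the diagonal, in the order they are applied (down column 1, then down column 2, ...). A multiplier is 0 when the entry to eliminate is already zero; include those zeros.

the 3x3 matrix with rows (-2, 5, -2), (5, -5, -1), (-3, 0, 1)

multipliers: -5/2, 3/2, -1

Forward elimination:
R2 <- R2 - (-5/2)*R1:  [    0  15/2    -6 ]
R3 <- R3 - (3/2)*R1:  [     0  -15/2      4 ]
R3 <- R3 - (-1)*R2:  [  0   0  -2 ]
Multipliers (in order of application): m_{21} = -5/2, m_{31} = 3/2, m_{32} = -1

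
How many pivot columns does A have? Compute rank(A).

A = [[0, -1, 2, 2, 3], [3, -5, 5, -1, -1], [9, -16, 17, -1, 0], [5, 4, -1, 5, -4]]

Row reduction:
R1 <-> R2   (pivot in column 1 was zero)
[ 3   -5   5  -1  -1 ]
[ 0   -1   2   2   3 ]
[ 9  -16  17  -1   0 ]
[ 5    4  -1   5  -4 ]
R3 <- R3 - (3)*R1:  [  0  -1   2   2   3 ]
R4 <- R4 - (5/3)*R1:  [     0   37/3  -28/3   20/3   -7/3 ]
R3 <- R3 - (1)*R2:  [ 0  0  0  0  0 ]
R4 <- R4 - (-37/3)*R2:  [     0      0   46/3   94/3  104/3 ]
R3 <-> R4   (pivot in column 3 was zero)
[ 3  -5     5    -1     -1 ]
[ 0  -1     2     2      3 ]
[ 0   0  46/3  94/3  104/3 ]
[ 0   0     0     0      0 ]
Row echelon form:
[ 3  -5     5    -1     -1 ]
[ 0  -1     2     2      3 ]
[ 0   0  46/3  94/3  104/3 ]
[ 0   0     0     0      0 ]
Nonzero rows / pivot columns: 3

rank(A) = 3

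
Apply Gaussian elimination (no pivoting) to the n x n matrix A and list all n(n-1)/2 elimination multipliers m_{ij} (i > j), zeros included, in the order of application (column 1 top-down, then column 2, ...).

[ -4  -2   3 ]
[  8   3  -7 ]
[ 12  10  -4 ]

multipliers: -2, -3, -4

Forward elimination:
R2 <- R2 - (-2)*R1:  [  0  -1  -1 ]
R3 <- R3 - (-3)*R1:  [ 0  4  5 ]
R3 <- R3 - (-4)*R2:  [ 0  0  1 ]
Multipliers (in order of application): m_{21} = -2, m_{31} = -3, m_{32} = -4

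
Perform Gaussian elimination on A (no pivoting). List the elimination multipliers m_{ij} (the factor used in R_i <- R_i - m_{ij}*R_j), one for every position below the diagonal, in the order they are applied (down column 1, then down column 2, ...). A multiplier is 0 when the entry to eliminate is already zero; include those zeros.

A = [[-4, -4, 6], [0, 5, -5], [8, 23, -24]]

multipliers: 0, -2, 3

Forward elimination:
R2: entry in column 1 is already 0 -> m_{21} = 0 (no row operation needed)
R3 <- R3 - (-2)*R1:  [   0   15  -12 ]
R3 <- R3 - (3)*R2:  [ 0  0  3 ]
Multipliers (in order of application): m_{21} = 0, m_{31} = -2, m_{32} = 3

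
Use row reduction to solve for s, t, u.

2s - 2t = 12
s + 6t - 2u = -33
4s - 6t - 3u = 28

Forward elimination on [A|b]:
R2 <- R2 - (1/2)*R1:  [   0    7   -2  -39 ]
R3 <- R3 - (2)*R1:  [  0  -2  -3   4 ]
R3 <- R3 - (-2/7)*R2:  [     0      0  -25/7  -50/7 ]
Row echelon form:
[ 2  -2      0  |     12 ]
[ 0   7     -2  |    -39 ]
[ 0   0  -25/7  |  -50/7 ]
Back-substitution:
u = (-50/7) / (-25/7) = 2
t = (-39 - (-2)*(2)) / 7 = -5
s = (12 - (-2)*(-5)) / 2 = 1

(1, -5, 2)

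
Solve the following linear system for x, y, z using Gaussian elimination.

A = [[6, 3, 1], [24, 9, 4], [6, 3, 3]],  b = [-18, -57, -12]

Forward elimination on [A|b]:
R2 <- R2 - (4)*R1:  [  0  -3   0  15 ]
R3 <- R3 - (1)*R1:  [ 0  0  2  6 ]
Row echelon form:
[ 6   3  1  |  -18 ]
[ 0  -3  0  |   15 ]
[ 0   0  2  |    6 ]
Back-substitution:
z = (6) / 2 = 3
y = (15) / -3 = -5
x = (-18 - (3)*(-5) - (1)*(3)) / 6 = -1

(-1, -5, 3)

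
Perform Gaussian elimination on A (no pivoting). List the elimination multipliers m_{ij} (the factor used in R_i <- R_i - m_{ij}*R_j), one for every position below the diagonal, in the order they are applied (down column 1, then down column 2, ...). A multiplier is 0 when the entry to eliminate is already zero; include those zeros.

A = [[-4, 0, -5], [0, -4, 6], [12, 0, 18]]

multipliers: 0, -3, 0

Forward elimination:
R2: entry in column 1 is already 0 -> m_{21} = 0 (no row operation needed)
R3 <- R3 - (-3)*R1:  [ 0  0  3 ]
R3: entry in column 2 is already 0 -> m_{32} = 0 (no row operation needed)
Multipliers (in order of application): m_{21} = 0, m_{31} = -3, m_{32} = 0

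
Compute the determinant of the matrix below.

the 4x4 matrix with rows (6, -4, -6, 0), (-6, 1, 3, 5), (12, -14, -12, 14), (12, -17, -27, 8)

det(A) = 324

Forward elimination:
R2 <- R2 - (-1)*R1:  [  0  -3  -3   5 ]
R3 <- R3 - (2)*R1:  [  0  -6   0  14 ]
R4 <- R4 - (2)*R1:  [   0   -9  -15    8 ]
R3 <- R3 - (2)*R2:  [ 0  0  6  4 ]
R4 <- R4 - (3)*R2:  [  0   0  -6  -7 ]
R4 <- R4 - (-1)*R3:  [  0   0   0  -3 ]
Upper-triangular form:
[ 6  -4  -6   0 ]
[ 0  -3  -3   5 ]
[ 0   0   6   4 ]
[ 0   0   0  -3 ]
det(A) = (-1)^0 * (6) * (-3) * (6) * (-3) = 324  (0 row swaps -> sign +1)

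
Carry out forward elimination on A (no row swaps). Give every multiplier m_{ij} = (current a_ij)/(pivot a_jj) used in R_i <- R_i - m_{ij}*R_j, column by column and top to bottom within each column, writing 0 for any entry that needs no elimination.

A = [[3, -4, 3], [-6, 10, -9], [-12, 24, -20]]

Forward elimination:
R2 <- R2 - (-2)*R1:  [  0   2  -3 ]
R3 <- R3 - (-4)*R1:  [  0   8  -8 ]
R3 <- R3 - (4)*R2:  [ 0  0  4 ]
Multipliers (in order of application): m_{21} = -2, m_{31} = -4, m_{32} = 4

multipliers: -2, -4, 4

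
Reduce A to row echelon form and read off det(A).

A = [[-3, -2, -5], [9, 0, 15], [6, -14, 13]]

det(A) = 54

Forward elimination:
R2 <- R2 - (-3)*R1:  [  0  -6   0 ]
R3 <- R3 - (-2)*R1:  [   0  -18    3 ]
R3 <- R3 - (3)*R2:  [ 0  0  3 ]
Upper-triangular form:
[ -3  -2  -5 ]
[  0  -6   0 ]
[  0   0   3 ]
det(A) = (-1)^0 * (-3) * (-6) * (3) = 54  (0 row swaps -> sign +1)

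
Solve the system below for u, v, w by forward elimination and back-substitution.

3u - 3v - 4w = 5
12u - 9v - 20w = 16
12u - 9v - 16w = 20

(3, 0, 1)

Forward elimination on [A|b]:
R2 <- R2 - (4)*R1:  [  0   3  -4  -4 ]
R3 <- R3 - (4)*R1:  [ 0  3  0  0 ]
R3 <- R3 - (1)*R2:  [ 0  0  4  4 ]
Row echelon form:
[ 3  -3  -4  |   5 ]
[ 0   3  -4  |  -4 ]
[ 0   0   4  |   4 ]
Back-substitution:
w = (4) / 4 = 1
v = (-4 - (-4)*(1)) / 3 = 0
u = (5 - (-3)*(0) - (-4)*(1)) / 3 = 3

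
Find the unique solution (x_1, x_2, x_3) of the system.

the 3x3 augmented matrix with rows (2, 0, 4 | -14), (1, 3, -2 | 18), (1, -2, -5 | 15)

(1, 3, -4)

Forward elimination on [A|b]:
R2 <- R2 - (1/2)*R1:  [  0   3  -4  25 ]
R3 <- R3 - (1/2)*R1:  [  0  -2  -7  22 ]
R3 <- R3 - (-2/3)*R2:  [     0      0  -29/3  116/3 ]
Row echelon form:
[ 2  0      4  |    -14 ]
[ 0  3     -4  |     25 ]
[ 0  0  -29/3  |  116/3 ]
Back-substitution:
x_3 = (116/3) / (-29/3) = -4
x_2 = (25 - (-4)*(-4)) / 3 = 3
x_1 = (-14 - (4)*(-4)) / 2 = 1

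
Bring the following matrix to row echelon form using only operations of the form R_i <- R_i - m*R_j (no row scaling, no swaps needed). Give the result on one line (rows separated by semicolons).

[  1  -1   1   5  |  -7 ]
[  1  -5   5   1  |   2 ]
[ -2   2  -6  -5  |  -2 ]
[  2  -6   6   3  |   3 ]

Forward elimination:
R2 <- R2 - (1)*R1:  [  0  -4   4  -4   9 ]
R3 <- R3 - (-2)*R1:  [   0    0   -4    5  -16 ]
R4 <- R4 - (2)*R1:  [  0  -4   4  -7  17 ]
R4 <- R4 - (1)*R2:  [  0   0   0  -3   8 ]
Row echelon form:
[ 1  -1   1   5  |   -7 ]
[ 0  -4   4  -4  |    9 ]
[ 0   0  -4   5  |  -16 ]
[ 0   0   0  -3  |    8 ]

REF = [1 -1 1 5 -7; 0 -4 4 -4 9; 0 0 -4 5 -16; 0 0 0 -3 8]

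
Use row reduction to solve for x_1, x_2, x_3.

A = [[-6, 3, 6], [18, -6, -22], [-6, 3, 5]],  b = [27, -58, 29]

Forward elimination on [A|b]:
R2 <- R2 - (-3)*R1:  [  0   3  -4  23 ]
R3 <- R3 - (1)*R1:  [  0   0  -1   2 ]
Row echelon form:
[ -6  3   6  |  27 ]
[  0  3  -4  |  23 ]
[  0  0  -1  |   2 ]
Back-substitution:
x_3 = (2) / -1 = -2
x_2 = (23 - (-4)*(-2)) / 3 = 5
x_1 = (27 - (3)*(5) - (6)*(-2)) / -6 = -4

(-4, 5, -2)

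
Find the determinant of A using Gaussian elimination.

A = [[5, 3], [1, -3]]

Forward elimination:
R2 <- R2 - (1/5)*R1:  [     0  -18/5 ]
Upper-triangular form:
[ 5      3 ]
[ 0  -18/5 ]
det(A) = (-1)^0 * (5) * (-18/5) = -18  (0 row swaps -> sign +1)

det(A) = -18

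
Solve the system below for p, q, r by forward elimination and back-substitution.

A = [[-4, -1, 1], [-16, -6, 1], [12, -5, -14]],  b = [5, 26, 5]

(-3, 3, -4)

Forward elimination on [A|b]:
R2 <- R2 - (4)*R1:  [  0  -2  -3   6 ]
R3 <- R3 - (-3)*R1:  [   0   -8  -11   20 ]
R3 <- R3 - (4)*R2:  [  0   0   1  -4 ]
Row echelon form:
[ -4  -1   1  |   5 ]
[  0  -2  -3  |   6 ]
[  0   0   1  |  -4 ]
Back-substitution:
r = (-4) / 1 = -4
q = (6 - (-3)*(-4)) / -2 = 3
p = (5 - (-1)*(3) - (1)*(-4)) / -4 = -3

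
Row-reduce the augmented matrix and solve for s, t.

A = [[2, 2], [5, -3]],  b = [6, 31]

Forward elimination on [A|b]:
R2 <- R2 - (5/2)*R1:  [  0  -8  16 ]
Row echelon form:
[ 2   2  |   6 ]
[ 0  -8  |  16 ]
Back-substitution:
t = (16) / -8 = -2
s = (6 - (2)*(-2)) / 2 = 5

(5, -2)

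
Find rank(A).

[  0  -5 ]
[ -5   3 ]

Row reduction:
R1 <-> R2   (pivot in column 1 was zero)
[ -5   3 ]
[  0  -5 ]
Row echelon form:
[ -5   3 ]
[  0  -5 ]
Nonzero rows / pivot columns: 2

rank(A) = 2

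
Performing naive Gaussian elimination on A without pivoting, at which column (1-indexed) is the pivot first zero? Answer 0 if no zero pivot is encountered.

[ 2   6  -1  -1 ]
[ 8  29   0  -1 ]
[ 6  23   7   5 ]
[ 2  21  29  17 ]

Naive forward elimination:
R2 <- R2 - (4)*R1:  [ 0  5  4  3 ]
R3 <- R3 - (3)*R1:  [  0   5  10   8 ]
R4 <- R4 - (1)*R1:  [  0  15  30  18 ]
R3 <- R3 - (1)*R2:  [ 0  0  6  5 ]
R4 <- R4 - (3)*R2:  [  0   0  18   9 ]
R4 <- R4 - (3)*R3:  [  0   0   0  -6 ]
All pivots nonzero; naive elimination completes without hitting a zero pivot.

first zero-pivot column = 0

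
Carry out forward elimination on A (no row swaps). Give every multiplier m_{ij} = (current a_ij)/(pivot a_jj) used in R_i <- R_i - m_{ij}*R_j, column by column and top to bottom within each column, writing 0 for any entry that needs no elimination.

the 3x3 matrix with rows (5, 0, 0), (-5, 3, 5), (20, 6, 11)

multipliers: -1, 4, 2

Forward elimination:
R2 <- R2 - (-1)*R1:  [ 0  3  5 ]
R3 <- R3 - (4)*R1:  [  0   6  11 ]
R3 <- R3 - (2)*R2:  [ 0  0  1 ]
Multipliers (in order of application): m_{21} = -1, m_{31} = 4, m_{32} = 2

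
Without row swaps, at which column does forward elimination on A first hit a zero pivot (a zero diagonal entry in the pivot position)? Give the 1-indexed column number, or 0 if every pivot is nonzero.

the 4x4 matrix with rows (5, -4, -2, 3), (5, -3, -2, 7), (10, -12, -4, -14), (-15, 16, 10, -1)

Naive forward elimination:
R2 <- R2 - (1)*R1:  [ 0  1  0  4 ]
R3 <- R3 - (2)*R1:  [   0   -4    0  -20 ]
R4 <- R4 - (-3)*R1:  [ 0  4  4  8 ]
R3 <- R3 - (-4)*R2:  [  0   0   0  -4 ]
R4 <- R4 - (4)*R2:  [  0   0   4  -8 ]
Matrix at this point:
[ 5  -4  -2   3 ]
[ 0   1   0   4 ]
[ 0   0   0  -4 ]
[ 0   0   4  -8 ]
Pivot entry (3,3) is zero but row 4 has 4 in column 3 -> naive elimination stops; a row interchange (e.g. R3 <-> R4) would be required here.

first zero-pivot column = 3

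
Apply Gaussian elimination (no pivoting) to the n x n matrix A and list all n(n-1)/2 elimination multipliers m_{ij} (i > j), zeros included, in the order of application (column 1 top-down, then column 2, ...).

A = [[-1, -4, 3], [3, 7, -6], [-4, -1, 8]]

Forward elimination:
R2 <- R2 - (-3)*R1:  [  0  -5   3 ]
R3 <- R3 - (4)*R1:  [  0  15  -4 ]
R3 <- R3 - (-3)*R2:  [ 0  0  5 ]
Multipliers (in order of application): m_{21} = -3, m_{31} = 4, m_{32} = -3

multipliers: -3, 4, -3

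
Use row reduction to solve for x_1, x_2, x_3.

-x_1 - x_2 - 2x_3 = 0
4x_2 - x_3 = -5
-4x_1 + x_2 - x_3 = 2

(-1, -1, 1)

Forward elimination on [A|b]:
R3 <- R3 - (4)*R1:  [ 0  5  7  2 ]
R3 <- R3 - (5/4)*R2:  [    0     0  33/4  33/4 ]
Row echelon form:
[ -1  -1    -2  |     0 ]
[  0   4    -1  |    -5 ]
[  0   0  33/4  |  33/4 ]
Back-substitution:
x_3 = (33/4) / (33/4) = 1
x_2 = (-5 - (-1)*(1)) / 4 = -1
x_1 = (0 - (-1)*(-1) - (-2)*(1)) / -1 = -1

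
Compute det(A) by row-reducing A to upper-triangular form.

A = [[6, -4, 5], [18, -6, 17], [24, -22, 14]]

det(A) = -144

Forward elimination:
R2 <- R2 - (3)*R1:  [ 0  6  2 ]
R3 <- R3 - (4)*R1:  [  0  -6  -6 ]
R3 <- R3 - (-1)*R2:  [  0   0  -4 ]
Upper-triangular form:
[ 6  -4   5 ]
[ 0   6   2 ]
[ 0   0  -4 ]
det(A) = (-1)^0 * (6) * (6) * (-4) = -144  (0 row swaps -> sign +1)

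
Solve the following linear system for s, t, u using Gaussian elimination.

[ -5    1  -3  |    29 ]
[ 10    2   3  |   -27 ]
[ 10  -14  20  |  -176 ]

Forward elimination on [A|b]:
R2 <- R2 - (-2)*R1:  [  0   4  -3  31 ]
R3 <- R3 - (-2)*R1:  [    0   -12    14  -118 ]
R3 <- R3 - (-3)*R2:  [   0    0    5  -25 ]
Row echelon form:
[ -5  1  -3  |   29 ]
[  0  4  -3  |   31 ]
[  0  0   5  |  -25 ]
Back-substitution:
u = (-25) / 5 = -5
t = (31 - (-3)*(-5)) / 4 = 4
s = (29 - (1)*(4) - (-3)*(-5)) / -5 = -2

(-2, 4, -5)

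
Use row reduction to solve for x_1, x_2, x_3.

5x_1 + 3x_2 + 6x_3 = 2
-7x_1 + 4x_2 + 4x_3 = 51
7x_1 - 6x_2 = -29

Forward elimination on [A|b]:
R2 <- R2 - (-7/5)*R1:  [     0   41/5   62/5  269/5 ]
R3 <- R3 - (7/5)*R1:  [      0   -51/5   -42/5  -159/5 ]
R3 <- R3 - (-51/41)*R2:  [       0        0   288/41  1440/41 ]
Row echelon form:
[ 5     3       6  |        2 ]
[ 0  41/5    62/5  |    269/5 ]
[ 0     0  288/41  |  1440/41 ]
Back-substitution:
x_3 = (1440/41) / (288/41) = 5
x_2 = (269/5 - (62/5)*(5)) / (41/5) = -1
x_1 = (2 - (3)*(-1) - (6)*(5)) / 5 = -5

(-5, -1, 5)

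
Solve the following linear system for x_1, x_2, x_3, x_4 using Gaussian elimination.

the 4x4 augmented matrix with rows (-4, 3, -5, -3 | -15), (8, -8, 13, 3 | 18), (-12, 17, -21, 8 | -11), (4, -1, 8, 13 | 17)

(5, -3, -4, 2)

Forward elimination on [A|b]:
R2 <- R2 - (-2)*R1:  [   0   -2    3   -3  -12 ]
R3 <- R3 - (3)*R1:  [  0   8  -6  17  34 ]
R4 <- R4 - (-1)*R1:  [  0   2   3  10   2 ]
R3 <- R3 - (-4)*R2:  [   0    0    6    5  -14 ]
R4 <- R4 - (-1)*R2:  [   0    0    6    7  -10 ]
R4 <- R4 - (1)*R3:  [ 0  0  0  2  4 ]
Row echelon form:
[ -4   3  -5  -3  |  -15 ]
[  0  -2   3  -3  |  -12 ]
[  0   0   6   5  |  -14 ]
[  0   0   0   2  |    4 ]
Back-substitution:
x_4 = (4) / 2 = 2
x_3 = (-14 - (5)*(2)) / 6 = -4
x_2 = (-12 - (3)*(-4) - (-3)*(2)) / -2 = -3
x_1 = (-15 - (3)*(-3) - (-5)*(-4) - (-3)*(2)) / -4 = 5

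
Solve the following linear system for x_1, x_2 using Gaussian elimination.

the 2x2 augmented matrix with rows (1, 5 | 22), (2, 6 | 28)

(2, 4)

Forward elimination on [A|b]:
R2 <- R2 - (2)*R1:  [   0   -4  -16 ]
Row echelon form:
[ 1   5  |   22 ]
[ 0  -4  |  -16 ]
Back-substitution:
x_2 = (-16) / -4 = 4
x_1 = (22 - (5)*(4)) / 1 = 2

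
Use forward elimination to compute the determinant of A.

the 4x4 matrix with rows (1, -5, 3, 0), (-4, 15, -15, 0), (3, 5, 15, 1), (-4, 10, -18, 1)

Forward elimination:
R2 <- R2 - (-4)*R1:  [  0  -5  -3   0 ]
R3 <- R3 - (3)*R1:  [  0  20   6   1 ]
R4 <- R4 - (-4)*R1:  [   0  -10   -6    1 ]
R3 <- R3 - (-4)*R2:  [  0   0  -6   1 ]
R4 <- R4 - (2)*R2:  [ 0  0  0  1 ]
Upper-triangular form:
[ 1  -5   3  0 ]
[ 0  -5  -3  0 ]
[ 0   0  -6  1 ]
[ 0   0   0  1 ]
det(A) = (-1)^0 * (1) * (-5) * (-6) * (1) = 30  (0 row swaps -> sign +1)

det(A) = 30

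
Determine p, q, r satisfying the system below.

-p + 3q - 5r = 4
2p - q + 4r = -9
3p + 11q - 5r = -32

(1, -5, -4)

Forward elimination on [A|b]:
R2 <- R2 - (-2)*R1:  [  0   5  -6  -1 ]
R3 <- R3 - (-3)*R1:  [   0   20  -20  -20 ]
R3 <- R3 - (4)*R2:  [   0    0    4  -16 ]
Row echelon form:
[ -1  3  -5  |    4 ]
[  0  5  -6  |   -1 ]
[  0  0   4  |  -16 ]
Back-substitution:
r = (-16) / 4 = -4
q = (-1 - (-6)*(-4)) / 5 = -5
p = (4 - (3)*(-5) - (-5)*(-4)) / -1 = 1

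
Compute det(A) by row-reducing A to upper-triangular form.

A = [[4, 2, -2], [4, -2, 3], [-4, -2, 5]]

det(A) = -48

Forward elimination:
R2 <- R2 - (1)*R1:  [  0  -4   5 ]
R3 <- R3 - (-1)*R1:  [ 0  0  3 ]
Upper-triangular form:
[ 4   2  -2 ]
[ 0  -4   5 ]
[ 0   0   3 ]
det(A) = (-1)^0 * (4) * (-4) * (3) = -48  (0 row swaps -> sign +1)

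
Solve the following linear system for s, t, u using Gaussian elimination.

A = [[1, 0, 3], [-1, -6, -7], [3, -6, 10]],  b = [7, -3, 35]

Forward elimination on [A|b]:
R2 <- R2 - (-1)*R1:  [  0  -6  -4   4 ]
R3 <- R3 - (3)*R1:  [  0  -6   1  14 ]
R3 <- R3 - (1)*R2:  [  0   0   5  10 ]
Row echelon form:
[ 1   0   3  |   7 ]
[ 0  -6  -4  |   4 ]
[ 0   0   5  |  10 ]
Back-substitution:
u = (10) / 5 = 2
t = (4 - (-4)*(2)) / -6 = -2
s = (7 - (3)*(2)) / 1 = 1

(1, -2, 2)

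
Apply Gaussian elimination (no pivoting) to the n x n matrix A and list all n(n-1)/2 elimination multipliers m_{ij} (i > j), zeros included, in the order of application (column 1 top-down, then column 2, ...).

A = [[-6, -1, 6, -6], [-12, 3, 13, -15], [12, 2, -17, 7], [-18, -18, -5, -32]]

multipliers: 2, -2, 3, 0, -3, 4

Forward elimination:
R2 <- R2 - (2)*R1:  [  0   5   1  -3 ]
R3 <- R3 - (-2)*R1:  [  0   0  -5  -5 ]
R4 <- R4 - (3)*R1:  [   0  -15  -23  -14 ]
R3: entry in column 2 is already 0 -> m_{32} = 0 (no row operation needed)
R4 <- R4 - (-3)*R2:  [   0    0  -20  -23 ]
R4 <- R4 - (4)*R3:  [  0   0   0  -3 ]
Multipliers (in order of application): m_{21} = 2, m_{31} = -2, m_{41} = 3, m_{32} = 0, m_{42} = -3, m_{43} = 4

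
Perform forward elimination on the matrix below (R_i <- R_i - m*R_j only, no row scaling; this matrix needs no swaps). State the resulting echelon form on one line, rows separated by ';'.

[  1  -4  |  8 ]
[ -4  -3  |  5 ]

Forward elimination:
R2 <- R2 - (-4)*R1:  [   0  -19   37 ]
Row echelon form:
[ 1   -4  |   8 ]
[ 0  -19  |  37 ]

REF = [1 -4 8; 0 -19 37]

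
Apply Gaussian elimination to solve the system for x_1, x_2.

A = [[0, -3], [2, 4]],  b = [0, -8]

(-4, 0)

Forward elimination on [A|b]:
R1 <-> R2   (pivot in column 1 was zero)
[ 2   4  -8 ]
[ 0  -3   0 ]
Row echelon form:
[ 2   4  |  -8 ]
[ 0  -3  |   0 ]
Back-substitution:
x_2 = (0) / -3 = 0
x_1 = (-8 - (4)*(0)) / 2 = -4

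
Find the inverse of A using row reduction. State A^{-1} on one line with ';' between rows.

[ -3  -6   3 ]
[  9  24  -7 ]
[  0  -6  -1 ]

inverse = [11/3 4/3 5/3; -1/2 -1/6 -1/3; 3 1 1]

Gauss-Jordan on [A | I]:
R1 <- (1/-3)*R1:  [    1     2    -1  |  -1/3     0     0 ]
R2 <- R2 - (9)*R1:  [ 0  6  2  |  3  1  0 ]
R2 <- (1/6)*R2:  [   0    1  1/3  |  1/2  1/6    0 ]
R1 <- R1 - (2)*R2:  [    1     0  -5/3  |  -4/3  -1/3     0 ]
R3 <- R3 - (-6)*R2:  [ 0  0  1  |  3  1  1 ]
R1 <- R1 - (-5/3)*R3:  [    1     0     0  |  11/3   4/3   5/3 ]
R2 <- R2 - (1/3)*R3:  [    0     1     0  |  -1/2  -1/6  -1/3 ]
Right block of [I | A^{-1}] is the inverse:
[ 11/3   4/3   5/3 ]
[ -1/2  -1/6  -1/3 ]
[    3     1     1 ]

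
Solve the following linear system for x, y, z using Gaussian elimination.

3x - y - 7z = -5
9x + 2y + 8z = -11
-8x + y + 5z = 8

Forward elimination on [A|b]:
R2 <- R2 - (3)*R1:  [  0   5  29   4 ]
R3 <- R3 - (-8/3)*R1:  [     0   -5/3  -41/3  -16/3 ]
R3 <- R3 - (-1/3)*R2:  [  0   0  -4  -4 ]
Row echelon form:
[ 3  -1  -7  |  -5 ]
[ 0   5  29  |   4 ]
[ 0   0  -4  |  -4 ]
Back-substitution:
z = (-4) / -4 = 1
y = (4 - (29)*(1)) / 5 = -5
x = (-5 - (-1)*(-5) - (-7)*(1)) / 3 = -1

(-1, -5, 1)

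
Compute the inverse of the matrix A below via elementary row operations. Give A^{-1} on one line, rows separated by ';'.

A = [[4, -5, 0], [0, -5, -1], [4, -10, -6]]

inverse = [1/5 -3/10 1/20; -1/25 -6/25 1/25; 1/5 1/5 -1/5]

Gauss-Jordan on [A | I]:
R1 <- (1/4)*R1:  [    1  -5/4     0  |   1/4     0     0 ]
R3 <- R3 - (4)*R1:  [  0  -5  -6  |  -1   0   1 ]
R2 <- (1/-5)*R2:  [    0     1   1/5  |     0  -1/5     0 ]
R1 <- R1 - (-5/4)*R2:  [    1     0   1/4  |   1/4  -1/4     0 ]
R3 <- R3 - (-5)*R2:  [  0   0  -5  |  -1  -1   1 ]
R3 <- (1/-5)*R3:  [    0     0     1  |   1/5   1/5  -1/5 ]
R1 <- R1 - (1/4)*R3:  [     1      0      0  |    1/5  -3/10   1/20 ]
R2 <- R2 - (1/5)*R3:  [     0      1      0  |  -1/25  -6/25   1/25 ]
Right block of [I | A^{-1}] is the inverse:
[   1/5  -3/10  1/20 ]
[ -1/25  -6/25  1/25 ]
[   1/5    1/5  -1/5 ]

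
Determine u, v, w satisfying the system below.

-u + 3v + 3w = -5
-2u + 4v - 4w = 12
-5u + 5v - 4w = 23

(-4, -1, -2)

Forward elimination on [A|b]:
R2 <- R2 - (2)*R1:  [   0   -2  -10   22 ]
R3 <- R3 - (5)*R1:  [   0  -10  -19   48 ]
R3 <- R3 - (5)*R2:  [   0    0   31  -62 ]
Row echelon form:
[ -1   3    3  |   -5 ]
[  0  -2  -10  |   22 ]
[  0   0   31  |  -62 ]
Back-substitution:
w = (-62) / 31 = -2
v = (22 - (-10)*(-2)) / -2 = -1
u = (-5 - (3)*(-1) - (3)*(-2)) / -1 = -4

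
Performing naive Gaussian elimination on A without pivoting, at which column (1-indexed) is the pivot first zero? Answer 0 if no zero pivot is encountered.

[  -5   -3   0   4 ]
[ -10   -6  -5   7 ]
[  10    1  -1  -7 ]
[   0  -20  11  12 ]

Naive forward elimination:
R2 <- R2 - (2)*R1:  [  0   0  -5  -1 ]
R3 <- R3 - (-2)*R1:  [  0  -5  -1   1 ]
Matrix at this point:
[ -5   -3   0   4 ]
[  0    0  -5  -1 ]
[  0   -5  -1   1 ]
[  0  -20  11  12 ]
Pivot entry (2,2) is zero but row 3 has -5 in column 2 -> naive elimination stops; a row interchange (e.g. R2 <-> R3) would be required here.

first zero-pivot column = 2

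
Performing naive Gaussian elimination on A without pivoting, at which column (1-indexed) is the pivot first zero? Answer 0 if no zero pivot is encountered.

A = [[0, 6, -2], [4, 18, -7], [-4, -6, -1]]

first zero-pivot column = 1

Naive forward elimination:
Pivot entry (1,1) is zero but row 2 has 4 in column 1 -> naive elimination stops; a row interchange (e.g. R1 <-> R2) would be required here.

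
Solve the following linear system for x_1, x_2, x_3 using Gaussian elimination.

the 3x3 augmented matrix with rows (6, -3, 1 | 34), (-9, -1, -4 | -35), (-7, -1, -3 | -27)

Forward elimination on [A|b]:
R2 <- R2 - (-3/2)*R1:  [     0  -11/2   -5/2     16 ]
R3 <- R3 - (-7/6)*R1:  [     0   -9/2  -11/6   38/3 ]
R3 <- R3 - (9/11)*R2:  [      0       0    7/33  -14/33 ]
Row echelon form:
[ 6     -3     1  |      34 ]
[ 0  -11/2  -5/2  |      16 ]
[ 0      0  7/33  |  -14/33 ]
Back-substitution:
x_3 = (-14/33) / (7/33) = -2
x_2 = (16 - (-5/2)*(-2)) / (-11/2) = -2
x_1 = (34 - (-3)*(-2) - (1)*(-2)) / 6 = 5

(5, -2, -2)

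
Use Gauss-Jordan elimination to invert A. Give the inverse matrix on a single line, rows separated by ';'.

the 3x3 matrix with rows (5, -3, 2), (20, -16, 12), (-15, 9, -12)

Gauss-Jordan on [A | I]:
R1 <- (1/5)*R1:  [    1  -3/5   2/5  |   1/5     0     0 ]
R2 <- R2 - (20)*R1:  [  0  -4   4  |  -4   1   0 ]
R3 <- R3 - (-15)*R1:  [  0   0  -6  |   3   0   1 ]
R2 <- (1/-4)*R2:  [    0     1    -1  |     1  -1/4     0 ]
R1 <- R1 - (-3/5)*R2:  [     1      0   -1/5  |    4/5  -3/20      0 ]
R3 <- (1/-6)*R3:  [    0     0     1  |  -1/2     0  -1/6 ]
R1 <- R1 - (-1/5)*R3:  [     1      0      0  |   7/10  -3/20  -1/30 ]
R2 <- R2 - (-1)*R3:  [    0     1     0  |   1/2  -1/4  -1/6 ]
Right block of [I | A^{-1}] is the inverse:
[ 7/10  -3/20  -1/30 ]
[  1/2   -1/4   -1/6 ]
[ -1/2      0   -1/6 ]

inverse = [7/10 -3/20 -1/30; 1/2 -1/4 -1/6; -1/2 0 -1/6]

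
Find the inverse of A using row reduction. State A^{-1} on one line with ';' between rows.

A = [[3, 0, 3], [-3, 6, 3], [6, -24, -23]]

Gauss-Jordan on [A | I]:
R1 <- (1/3)*R1:  [   1    0    1  |  1/3    0    0 ]
R2 <- R2 - (-3)*R1:  [ 0  6  6  |  1  1  0 ]
R3 <- R3 - (6)*R1:  [   0  -24  -29  |   -2    0    1 ]
R2 <- (1/6)*R2:  [   0    1    1  |  1/6  1/6    0 ]
R3 <- R3 - (-24)*R2:  [  0   0  -5  |   2   4   1 ]
R3 <- (1/-5)*R3:  [    0     0     1  |  -2/5  -4/5  -1/5 ]
R1 <- R1 - (1)*R3:  [     1      0      0  |  11/15    4/5    1/5 ]
R2 <- R2 - (1)*R3:  [     0      1      0  |  17/30  29/30    1/5 ]
Right block of [I | A^{-1}] is the inverse:
[ 11/15    4/5   1/5 ]
[ 17/30  29/30   1/5 ]
[  -2/5   -4/5  -1/5 ]

inverse = [11/15 4/5 1/5; 17/30 29/30 1/5; -2/5 -4/5 -1/5]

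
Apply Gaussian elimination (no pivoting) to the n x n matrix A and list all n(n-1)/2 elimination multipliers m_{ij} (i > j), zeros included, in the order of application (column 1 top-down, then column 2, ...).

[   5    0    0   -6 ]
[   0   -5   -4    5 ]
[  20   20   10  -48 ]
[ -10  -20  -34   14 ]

multipliers: 0, 4, -2, -4, 4, 3

Forward elimination:
R2: entry in column 1 is already 0 -> m_{21} = 0 (no row operation needed)
R3 <- R3 - (4)*R1:  [   0   20   10  -24 ]
R4 <- R4 - (-2)*R1:  [   0  -20  -34    2 ]
R3 <- R3 - (-4)*R2:  [  0   0  -6  -4 ]
R4 <- R4 - (4)*R2:  [   0    0  -18  -18 ]
R4 <- R4 - (3)*R3:  [  0   0   0  -6 ]
Multipliers (in order of application): m_{21} = 0, m_{31} = 4, m_{41} = -2, m_{32} = -4, m_{42} = 4, m_{43} = 3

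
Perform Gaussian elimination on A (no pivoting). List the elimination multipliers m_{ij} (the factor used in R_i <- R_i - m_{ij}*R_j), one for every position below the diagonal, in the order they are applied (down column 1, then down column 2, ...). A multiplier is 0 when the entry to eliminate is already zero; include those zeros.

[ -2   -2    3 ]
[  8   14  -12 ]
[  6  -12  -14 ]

Forward elimination:
R2 <- R2 - (-4)*R1:  [ 0  6  0 ]
R3 <- R3 - (-3)*R1:  [   0  -18   -5 ]
R3 <- R3 - (-3)*R2:  [  0   0  -5 ]
Multipliers (in order of application): m_{21} = -4, m_{31} = -3, m_{32} = -3

multipliers: -4, -3, -3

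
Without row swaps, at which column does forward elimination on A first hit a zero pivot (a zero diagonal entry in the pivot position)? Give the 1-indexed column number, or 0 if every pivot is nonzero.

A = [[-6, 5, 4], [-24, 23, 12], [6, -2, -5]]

first zero-pivot column = 0

Naive forward elimination:
R2 <- R2 - (4)*R1:  [  0   3  -4 ]
R3 <- R3 - (-1)*R1:  [  0   3  -1 ]
R3 <- R3 - (1)*R2:  [ 0  0  3 ]
All pivots nonzero; naive elimination completes without hitting a zero pivot.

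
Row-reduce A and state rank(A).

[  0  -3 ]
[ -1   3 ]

rank(A) = 2

Row reduction:
R1 <-> R2   (pivot in column 1 was zero)
[ -1   3 ]
[  0  -3 ]
Row echelon form:
[ -1   3 ]
[  0  -3 ]
Nonzero rows / pivot columns: 2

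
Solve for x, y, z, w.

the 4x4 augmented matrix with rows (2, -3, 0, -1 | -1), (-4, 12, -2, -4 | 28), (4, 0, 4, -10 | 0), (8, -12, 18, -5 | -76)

Forward elimination on [A|b]:
R2 <- R2 - (-2)*R1:  [  0   6  -2  -6  26 ]
R3 <- R3 - (2)*R1:  [  0   6   4  -8   2 ]
R4 <- R4 - (4)*R1:  [   0    0   18   -1  -72 ]
R3 <- R3 - (1)*R2:  [   0    0    6   -2  -24 ]
R4 <- R4 - (3)*R3:  [ 0  0  0  5  0 ]
Row echelon form:
[ 2  -3   0  -1  |   -1 ]
[ 0   6  -2  -6  |   26 ]
[ 0   0   6  -2  |  -24 ]
[ 0   0   0   5  |    0 ]
Back-substitution:
w = (0) / 5 = 0
z = (-24 - (-2)*(0)) / 6 = -4
y = (26 - (-2)*(-4) - (-6)*(0)) / 6 = 3
x = (-1 - (-3)*(3) - (-1)*(0)) / 2 = 4

(4, 3, -4, 0)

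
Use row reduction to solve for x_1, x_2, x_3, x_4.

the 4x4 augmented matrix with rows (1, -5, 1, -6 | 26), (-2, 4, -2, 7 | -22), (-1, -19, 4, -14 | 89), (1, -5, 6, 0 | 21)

(2, -5, -1, 0)

Forward elimination on [A|b]:
R2 <- R2 - (-2)*R1:  [  0  -6   0  -5  30 ]
R3 <- R3 - (-1)*R1:  [   0  -24    5  -20  115 ]
R4 <- R4 - (1)*R1:  [  0   0   5   6  -5 ]
R3 <- R3 - (4)*R2:  [  0   0   5   0  -5 ]
R4 <- R4 - (1)*R3:  [ 0  0  0  6  0 ]
Row echelon form:
[ 1  -5  1  -6  |  26 ]
[ 0  -6  0  -5  |  30 ]
[ 0   0  5   0  |  -5 ]
[ 0   0  0   6  |   0 ]
Back-substitution:
x_4 = (0) / 6 = 0
x_3 = (-5) / 5 = -1
x_2 = (30 - (-5)*(0)) / -6 = -5
x_1 = (26 - (-5)*(-5) - (1)*(-1) - (-6)*(0)) / 1 = 2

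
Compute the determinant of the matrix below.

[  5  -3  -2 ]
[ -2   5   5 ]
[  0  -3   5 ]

det(A) = 158

Forward elimination:
R2 <- R2 - (-2/5)*R1:  [    0  19/5  21/5 ]
R3 <- R3 - (-15/19)*R2:  [      0       0  158/19 ]
Upper-triangular form:
[ 5    -3      -2 ]
[ 0  19/5    21/5 ]
[ 0     0  158/19 ]
det(A) = (-1)^0 * (5) * (19/5) * (158/19) = 158  (0 row swaps -> sign +1)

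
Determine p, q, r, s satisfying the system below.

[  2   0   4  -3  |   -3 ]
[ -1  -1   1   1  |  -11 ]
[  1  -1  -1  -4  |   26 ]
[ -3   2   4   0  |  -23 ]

Forward elimination on [A|b]:
R2 <- R2 - (-1/2)*R1:  [     0     -1      3   -1/2  -25/2 ]
R3 <- R3 - (1/2)*R1:  [    0    -1    -3  -5/2  55/2 ]
R4 <- R4 - (-3/2)*R1:  [     0      2     10   -9/2  -55/2 ]
R3 <- R3 - (1)*R2:  [  0   0  -6  -2  40 ]
R4 <- R4 - (-2)*R2:  [      0       0      16   -11/2  -105/2 ]
R4 <- R4 - (-8/3)*R3:  [     0      0      0  -65/6  325/6 ]
Row echelon form:
[ 2   0   4     -3  |     -3 ]
[ 0  -1   3   -1/2  |  -25/2 ]
[ 0   0  -6     -2  |     40 ]
[ 0   0   0  -65/6  |  325/6 ]
Back-substitution:
s = (325/6) / (-65/6) = -5
r = (40 - (-2)*(-5)) / -6 = -5
q = (-25/2 - (3)*(-5) - (-1/2)*(-5)) / -1 = 0
p = (-3 - (4)*(-5) - (-3)*(-5)) / 2 = 1

(1, 0, -5, -5)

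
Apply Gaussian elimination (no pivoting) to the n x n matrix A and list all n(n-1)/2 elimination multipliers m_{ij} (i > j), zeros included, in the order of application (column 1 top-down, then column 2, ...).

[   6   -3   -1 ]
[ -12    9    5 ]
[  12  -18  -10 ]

Forward elimination:
R2 <- R2 - (-2)*R1:  [ 0  3  3 ]
R3 <- R3 - (2)*R1:  [   0  -12   -8 ]
R3 <- R3 - (-4)*R2:  [ 0  0  4 ]
Multipliers (in order of application): m_{21} = -2, m_{31} = 2, m_{32} = -4

multipliers: -2, 2, -4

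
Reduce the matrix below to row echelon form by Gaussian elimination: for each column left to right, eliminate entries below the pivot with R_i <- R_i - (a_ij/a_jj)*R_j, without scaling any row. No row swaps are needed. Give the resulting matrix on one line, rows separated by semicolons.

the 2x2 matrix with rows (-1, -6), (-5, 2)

Forward elimination:
R2 <- R2 - (5)*R1:  [  0  32 ]
Row echelon form:
[ -1  -6 ]
[  0  32 ]

REF = [-1 -6; 0 32]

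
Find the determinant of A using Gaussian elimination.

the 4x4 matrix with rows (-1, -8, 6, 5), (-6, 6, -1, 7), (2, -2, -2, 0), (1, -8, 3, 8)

det(A) = 532

Forward elimination:
R2 <- R2 - (6)*R1:  [   0   54  -37  -23 ]
R3 <- R3 - (-2)*R1:  [   0  -18   10   10 ]
R4 <- R4 - (-1)*R1:  [   0  -16    9   13 ]
R3 <- R3 - (-1/3)*R2:  [    0     0  -7/3   7/3 ]
R4 <- R4 - (-8/27)*R2:  [      0       0  -53/27  167/27 ]
R4 <- R4 - (53/63)*R3:  [    0     0     0  38/9 ]
Upper-triangular form:
[ -1  -8     6     5 ]
[  0  54   -37   -23 ]
[  0   0  -7/3   7/3 ]
[  0   0     0  38/9 ]
det(A) = (-1)^0 * (-1) * (54) * (-7/3) * (38/9) = 532  (0 row swaps -> sign +1)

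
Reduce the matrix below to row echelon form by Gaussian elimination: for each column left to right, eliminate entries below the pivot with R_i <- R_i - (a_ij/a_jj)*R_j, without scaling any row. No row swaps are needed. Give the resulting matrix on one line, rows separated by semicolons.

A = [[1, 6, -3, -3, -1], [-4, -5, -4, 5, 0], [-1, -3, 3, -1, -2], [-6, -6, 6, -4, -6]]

Forward elimination:
R2 <- R2 - (-4)*R1:  [   0   19  -16   -7   -4 ]
R3 <- R3 - (-1)*R1:  [  0   3   0  -4  -3 ]
R4 <- R4 - (-6)*R1:  [   0   30  -12  -22  -12 ]
R3 <- R3 - (3/19)*R2:  [      0       0   48/19  -55/19  -45/19 ]
R4 <- R4 - (30/19)*R2:  [       0        0   252/19  -208/19  -108/19 ]
R4 <- R4 - (21/4)*R3:  [    0     0     0  17/4  27/4 ]
Row echelon form:
[ 1   6     -3      -3      -1 ]
[ 0  19    -16      -7      -4 ]
[ 0   0  48/19  -55/19  -45/19 ]
[ 0   0      0    17/4    27/4 ]

REF = [1 6 -3 -3 -1; 0 19 -16 -7 -4; 0 0 48/19 -55/19 -45/19; 0 0 0 17/4 27/4]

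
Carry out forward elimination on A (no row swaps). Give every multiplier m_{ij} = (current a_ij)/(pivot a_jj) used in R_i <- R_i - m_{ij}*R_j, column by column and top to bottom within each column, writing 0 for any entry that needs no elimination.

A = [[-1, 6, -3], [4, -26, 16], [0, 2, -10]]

multipliers: -4, 0, -1

Forward elimination:
R2 <- R2 - (-4)*R1:  [  0  -2   4 ]
R3: entry in column 1 is already 0 -> m_{31} = 0 (no row operation needed)
R3 <- R3 - (-1)*R2:  [  0   0  -6 ]
Multipliers (in order of application): m_{21} = -4, m_{31} = 0, m_{32} = -1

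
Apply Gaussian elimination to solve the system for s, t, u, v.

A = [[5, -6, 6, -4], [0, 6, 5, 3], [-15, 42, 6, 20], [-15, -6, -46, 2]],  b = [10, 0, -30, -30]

(2, 0, 0, 0)

Forward elimination on [A|b]:
R3 <- R3 - (-3)*R1:  [  0  24  24   8   0 ]
R4 <- R4 - (-3)*R1:  [   0  -24  -28  -10    0 ]
R3 <- R3 - (4)*R2:  [  0   0   4  -4   0 ]
R4 <- R4 - (-4)*R2:  [  0   0  -8   2   0 ]
R4 <- R4 - (-2)*R3:  [  0   0   0  -6   0 ]
Row echelon form:
[ 5  -6  6  -4  |  10 ]
[ 0   6  5   3  |   0 ]
[ 0   0  4  -4  |   0 ]
[ 0   0  0  -6  |   0 ]
Back-substitution:
v = (0) / -6 = 0
u = (0 - (-4)*(0)) / 4 = 0
t = (0 - (5)*(0) - (3)*(0)) / 6 = 0
s = (10 - (-6)*(0) - (6)*(0) - (-4)*(0)) / 5 = 2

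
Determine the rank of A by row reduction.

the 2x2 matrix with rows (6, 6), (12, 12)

rank(A) = 1

Row reduction:
R2 <- R2 - (2)*R1:  [ 0  0 ]
Row echelon form:
[ 6  6 ]
[ 0  0 ]
Nonzero rows / pivot columns: 1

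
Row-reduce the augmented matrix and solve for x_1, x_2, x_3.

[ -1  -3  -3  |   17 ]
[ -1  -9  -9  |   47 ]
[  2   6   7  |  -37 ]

(-2, -2, -3)

Forward elimination on [A|b]:
R2 <- R2 - (1)*R1:  [  0  -6  -6  30 ]
R3 <- R3 - (-2)*R1:  [  0   0   1  -3 ]
Row echelon form:
[ -1  -3  -3  |  17 ]
[  0  -6  -6  |  30 ]
[  0   0   1  |  -3 ]
Back-substitution:
x_3 = (-3) / 1 = -3
x_2 = (30 - (-6)*(-3)) / -6 = -2
x_1 = (17 - (-3)*(-2) - (-3)*(-3)) / -1 = -2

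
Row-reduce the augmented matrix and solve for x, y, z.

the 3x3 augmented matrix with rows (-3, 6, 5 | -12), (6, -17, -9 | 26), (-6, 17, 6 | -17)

(-3, -1, -3)

Forward elimination on [A|b]:
R2 <- R2 - (-2)*R1:  [  0  -5   1   2 ]
R3 <- R3 - (2)*R1:  [  0   5  -4   7 ]
R3 <- R3 - (-1)*R2:  [  0   0  -3   9 ]
Row echelon form:
[ -3   6   5  |  -12 ]
[  0  -5   1  |    2 ]
[  0   0  -3  |    9 ]
Back-substitution:
z = (9) / -3 = -3
y = (2 - (1)*(-3)) / -5 = -1
x = (-12 - (6)*(-1) - (5)*(-3)) / -3 = -3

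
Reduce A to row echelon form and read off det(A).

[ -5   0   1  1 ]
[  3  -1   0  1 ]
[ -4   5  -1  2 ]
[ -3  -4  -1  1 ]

Forward elimination:
R2 <- R2 - (-3/5)*R1:  [   0   -1  3/5  8/5 ]
R3 <- R3 - (4/5)*R1:  [    0     5  -9/5   6/5 ]
R4 <- R4 - (3/5)*R1:  [    0    -4  -8/5   2/5 ]
R3 <- R3 - (-5)*R2:  [    0     0   6/5  46/5 ]
R4 <- R4 - (4)*R2:  [  0   0  -4  -6 ]
R4 <- R4 - (-10/3)*R3:  [    0     0     0  74/3 ]
Upper-triangular form:
[ -5   0    1     1 ]
[  0  -1  3/5   8/5 ]
[  0   0  6/5  46/5 ]
[  0   0    0  74/3 ]
det(A) = (-1)^0 * (-5) * (-1) * (6/5) * (74/3) = 148  (0 row swaps -> sign +1)

det(A) = 148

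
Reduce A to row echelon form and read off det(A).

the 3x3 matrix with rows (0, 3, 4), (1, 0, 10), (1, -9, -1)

det(A) = -3

Forward elimination:
R1 <-> R2   (pivot in column 1 was zero)
[ 1   0  10 ]
[ 0   3   4 ]
[ 1  -9  -1 ]
R3 <- R3 - (1)*R1:  [   0   -9  -11 ]
R3 <- R3 - (-3)*R2:  [ 0  0  1 ]
Upper-triangular form:
[ 1  0  10 ]
[ 0  3   4 ]
[ 0  0   1 ]
det(A) = (-1)^1 * (1) * (3) * (1) = -3  (1 row swap -> sign -1)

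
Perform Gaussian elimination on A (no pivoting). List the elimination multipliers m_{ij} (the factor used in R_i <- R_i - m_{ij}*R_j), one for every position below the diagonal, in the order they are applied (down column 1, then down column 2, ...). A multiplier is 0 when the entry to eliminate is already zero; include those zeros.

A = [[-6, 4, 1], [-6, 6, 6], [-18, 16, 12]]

multipliers: 1, 3, 2

Forward elimination:
R2 <- R2 - (1)*R1:  [ 0  2  5 ]
R3 <- R3 - (3)*R1:  [ 0  4  9 ]
R3 <- R3 - (2)*R2:  [  0   0  -1 ]
Multipliers (in order of application): m_{21} = 1, m_{31} = 3, m_{32} = 2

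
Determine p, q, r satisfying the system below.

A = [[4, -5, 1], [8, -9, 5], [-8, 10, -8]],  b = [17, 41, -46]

(5, 1, 2)

Forward elimination on [A|b]:
R2 <- R2 - (2)*R1:  [ 0  1  3  7 ]
R3 <- R3 - (-2)*R1:  [   0    0   -6  -12 ]
Row echelon form:
[ 4  -5   1  |   17 ]
[ 0   1   3  |    7 ]
[ 0   0  -6  |  -12 ]
Back-substitution:
r = (-12) / -6 = 2
q = (7 - (3)*(2)) / 1 = 1
p = (17 - (-5)*(1) - (1)*(2)) / 4 = 5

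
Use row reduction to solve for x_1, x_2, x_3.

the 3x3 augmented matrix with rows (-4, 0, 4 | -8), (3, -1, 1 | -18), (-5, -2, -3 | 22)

Forward elimination on [A|b]:
R2 <- R2 - (-3/4)*R1:  [   0   -1    4  -24 ]
R3 <- R3 - (5/4)*R1:  [  0  -2  -8  32 ]
R3 <- R3 - (2)*R2:  [   0    0  -16   80 ]
Row echelon form:
[ -4   0    4  |   -8 ]
[  0  -1    4  |  -24 ]
[  0   0  -16  |   80 ]
Back-substitution:
x_3 = (80) / -16 = -5
x_2 = (-24 - (4)*(-5)) / -1 = 4
x_1 = (-8 - (4)*(-5)) / -4 = -3

(-3, 4, -5)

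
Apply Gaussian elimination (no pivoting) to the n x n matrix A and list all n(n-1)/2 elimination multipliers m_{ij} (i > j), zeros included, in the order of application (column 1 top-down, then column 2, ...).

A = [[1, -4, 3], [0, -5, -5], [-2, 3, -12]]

multipliers: 0, -2, 1

Forward elimination:
R2: entry in column 1 is already 0 -> m_{21} = 0 (no row operation needed)
R3 <- R3 - (-2)*R1:  [  0  -5  -6 ]
R3 <- R3 - (1)*R2:  [  0   0  -1 ]
Multipliers (in order of application): m_{21} = 0, m_{31} = -2, m_{32} = 1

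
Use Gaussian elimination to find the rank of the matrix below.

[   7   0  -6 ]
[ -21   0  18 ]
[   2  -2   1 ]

Row reduction:
R2 <- R2 - (-3)*R1:  [ 0  0  0 ]
R3 <- R3 - (2/7)*R1:  [    0    -2  19/7 ]
R2 <-> R3   (pivot in column 2 was zero)
[ 7   0    -6 ]
[ 0  -2  19/7 ]
[ 0   0     0 ]
Row echelon form:
[ 7   0    -6 ]
[ 0  -2  19/7 ]
[ 0   0     0 ]
Nonzero rows / pivot columns: 2

rank(A) = 2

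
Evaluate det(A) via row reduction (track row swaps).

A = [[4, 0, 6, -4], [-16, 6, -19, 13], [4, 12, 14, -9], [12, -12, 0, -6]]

Forward elimination:
R2 <- R2 - (-4)*R1:  [  0   6   5  -3 ]
R3 <- R3 - (1)*R1:  [  0  12   8  -5 ]
R4 <- R4 - (3)*R1:  [   0  -12  -18    6 ]
R3 <- R3 - (2)*R2:  [  0   0  -2   1 ]
R4 <- R4 - (-2)*R2:  [  0   0  -8   0 ]
R4 <- R4 - (4)*R3:  [  0   0   0  -4 ]
Upper-triangular form:
[ 4  0   6  -4 ]
[ 0  6   5  -3 ]
[ 0  0  -2   1 ]
[ 0  0   0  -4 ]
det(A) = (-1)^0 * (4) * (6) * (-2) * (-4) = 192  (0 row swaps -> sign +1)

det(A) = 192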